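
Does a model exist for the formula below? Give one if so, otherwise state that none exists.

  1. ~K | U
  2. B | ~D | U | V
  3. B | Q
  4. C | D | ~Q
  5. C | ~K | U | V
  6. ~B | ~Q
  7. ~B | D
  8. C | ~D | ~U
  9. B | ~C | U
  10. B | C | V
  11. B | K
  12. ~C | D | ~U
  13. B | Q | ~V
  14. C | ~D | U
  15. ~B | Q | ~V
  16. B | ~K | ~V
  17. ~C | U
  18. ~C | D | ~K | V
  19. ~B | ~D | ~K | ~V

U = True, K = True, C = True, B = False, Q = True, D = True, V = False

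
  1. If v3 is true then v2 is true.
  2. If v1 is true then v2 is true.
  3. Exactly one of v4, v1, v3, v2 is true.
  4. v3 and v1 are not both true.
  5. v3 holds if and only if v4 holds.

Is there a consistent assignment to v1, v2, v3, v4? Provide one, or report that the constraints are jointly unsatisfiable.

v1 = False, v2 = True, v3 = False, v4 = False

  (1) v3=F ⇒ v2: vacuous ✓
  (2) v1=F ⇒ v2: vacuous ✓
  (3) {v4, v1, v3, v2}: 1 true — exactly one ✓
  (4) v3=F, v1=F — not both ✓
  (5) v3=F, v4=F — same ✓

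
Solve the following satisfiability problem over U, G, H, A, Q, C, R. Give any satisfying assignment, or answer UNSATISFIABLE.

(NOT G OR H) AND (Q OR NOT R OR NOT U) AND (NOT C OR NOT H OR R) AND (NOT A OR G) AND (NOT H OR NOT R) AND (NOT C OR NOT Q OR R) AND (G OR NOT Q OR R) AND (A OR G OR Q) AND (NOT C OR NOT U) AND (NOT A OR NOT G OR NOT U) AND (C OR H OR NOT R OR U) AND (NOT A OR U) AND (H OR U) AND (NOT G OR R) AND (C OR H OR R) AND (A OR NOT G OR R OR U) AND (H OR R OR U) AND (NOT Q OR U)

U = True, G = False, H = False, A = False, Q = True, C = False, R = True

Set U = True.
  then (NOT C OR NOT U) forces C = False.
Try G = True:
  (NOT G OR H) forces H = True.
  (NOT H OR NOT R) forces R = False.
  clause (NOT G OR R) is falsified — backtrack.
So G = False.
  then (NOT A OR G) forces A = False.
  then (A OR G OR Q) forces Q = True.
  then (G OR NOT Q OR R) forces R = True.
  then (NOT H OR NOT R) forces H = False.
All clauses satisfied.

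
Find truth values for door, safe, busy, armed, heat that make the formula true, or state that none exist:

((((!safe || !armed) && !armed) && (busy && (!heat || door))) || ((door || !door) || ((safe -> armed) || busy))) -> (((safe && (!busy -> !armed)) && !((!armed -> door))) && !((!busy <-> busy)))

door = False, safe = True, busy = False, armed = False, heat = False

  ((((!safe || !armed) && !armed) && (busy && (!heat || door))) || ((door || !door) || ((safe -> armed) || busy))) -> (((safe && (!busy -> !armed)) && !((!armed -> door))) && !((!busy <-> busy))) = True
    (((!safe || !armed) && !armed) && (busy && (!heat || door))) || ((door || !door) || ((safe -> armed) || busy)) = True
      ((!safe || !armed) && !armed) && (busy && (!heat || door)) = False
        (!safe || !armed) && !armed = True
          !safe || !armed = True
            !safe = False
            !armed = True
          !armed = True
        busy && (!heat || door) = False
          !heat || door = True
            !heat = True
      (door || !door) || ((safe -> armed) || busy) = True
        door || !door = True
          !door = True
        (safe -> armed) || busy = False
          safe -> armed = False
    ((safe && (!busy -> !armed)) && !((!armed -> door))) && !((!busy <-> busy)) = True
      (safe && (!busy -> !armed)) && !((!armed -> door)) = True
        safe && (!busy -> !armed) = True
          !busy -> !armed = True
            !busy = True
            !armed = True
        !((!armed -> door)) = True
          !armed -> door = False
            !armed = True
      !((!busy <-> busy)) = True
        !busy <-> busy = False
          !busy = True
The formula evaluates to True.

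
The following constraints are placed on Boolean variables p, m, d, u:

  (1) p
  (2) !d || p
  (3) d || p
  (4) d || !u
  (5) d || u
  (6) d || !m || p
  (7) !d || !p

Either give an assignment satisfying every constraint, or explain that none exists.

The formula is unsatisfiable.

Case p = True:
  (!d || !p) forces d = False.
  (d || !u) forces u = False.
  Clause (d || u) is falsified — contradiction.
Case p = False:
  Clause (p) is falsified — contradiction.
Both cases fail, so the formula is unsatisfiable.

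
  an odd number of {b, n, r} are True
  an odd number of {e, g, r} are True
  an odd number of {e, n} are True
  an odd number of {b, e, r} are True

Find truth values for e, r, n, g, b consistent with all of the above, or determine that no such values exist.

Unsatisfiable

Adding constraints 1, 3, 4 mod 2: every variable appears an even number of times on the left, so the left side is 0.
But the right sides sum to 1 (mod 2). 0 ≠ 1 — the system is inconsistent.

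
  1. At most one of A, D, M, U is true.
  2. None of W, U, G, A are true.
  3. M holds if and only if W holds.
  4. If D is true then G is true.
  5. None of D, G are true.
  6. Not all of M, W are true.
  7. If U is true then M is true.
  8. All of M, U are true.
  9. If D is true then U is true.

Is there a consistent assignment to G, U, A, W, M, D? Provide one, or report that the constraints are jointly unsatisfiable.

Case U = True:
  Constraint (2) is violated (U=T) — contradiction.
Case U = False:
  Constraint (8) is violated (U=F) — contradiction.
Both cases fail — unsatisfiable.

Unsatisfiable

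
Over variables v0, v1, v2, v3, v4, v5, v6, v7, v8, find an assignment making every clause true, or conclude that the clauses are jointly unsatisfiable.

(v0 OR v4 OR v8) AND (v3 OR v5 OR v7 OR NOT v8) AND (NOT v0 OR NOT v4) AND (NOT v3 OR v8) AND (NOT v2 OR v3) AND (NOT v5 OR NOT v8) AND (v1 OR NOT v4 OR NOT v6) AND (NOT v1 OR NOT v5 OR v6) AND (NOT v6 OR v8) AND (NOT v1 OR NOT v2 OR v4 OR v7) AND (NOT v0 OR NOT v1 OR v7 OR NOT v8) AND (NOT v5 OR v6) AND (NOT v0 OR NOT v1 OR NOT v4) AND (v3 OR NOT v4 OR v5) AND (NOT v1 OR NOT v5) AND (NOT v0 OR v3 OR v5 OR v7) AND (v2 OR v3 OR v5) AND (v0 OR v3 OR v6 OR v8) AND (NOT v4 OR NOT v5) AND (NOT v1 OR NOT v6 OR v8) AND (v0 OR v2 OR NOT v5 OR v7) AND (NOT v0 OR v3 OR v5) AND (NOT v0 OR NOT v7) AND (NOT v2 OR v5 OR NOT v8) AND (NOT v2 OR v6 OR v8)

v0=F, v1=T, v2=F, v3=T, v4=T, v5=F, v6=F, v7=T, v8=T

Set v0 = False.
Set v1 = True.
  then (NOT v1 OR NOT v5) forces v5 = False.
Try v2 = True:
  (NOT v2 OR v3) forces v3 = True.
  (NOT v3 OR v8) forces v8 = True.
  clause (NOT v2 OR v5 OR NOT v8) is falsified — backtrack.
So v2 = False.
  then (v2 OR v3 OR v5) forces v3 = True.
  then (NOT v3 OR v8) forces v8 = True.
Set v4 = True.
Set v6 = False.
Set v7 = True.
All clauses satisfied.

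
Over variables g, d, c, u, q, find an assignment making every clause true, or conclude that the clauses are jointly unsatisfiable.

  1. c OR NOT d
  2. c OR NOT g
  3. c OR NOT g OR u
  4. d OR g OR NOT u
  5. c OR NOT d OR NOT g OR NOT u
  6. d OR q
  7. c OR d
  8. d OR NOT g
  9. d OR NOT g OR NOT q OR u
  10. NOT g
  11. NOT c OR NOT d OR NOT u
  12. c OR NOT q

Unit clause (NOT g) forces g = False.
Set d = False.
  then (d OR g OR NOT u) forces u = False.
  then (d OR q) forces q = True.
  then (c OR d) forces c = True.
All clauses satisfied.

g: False, d: False, c: True, u: False, q: True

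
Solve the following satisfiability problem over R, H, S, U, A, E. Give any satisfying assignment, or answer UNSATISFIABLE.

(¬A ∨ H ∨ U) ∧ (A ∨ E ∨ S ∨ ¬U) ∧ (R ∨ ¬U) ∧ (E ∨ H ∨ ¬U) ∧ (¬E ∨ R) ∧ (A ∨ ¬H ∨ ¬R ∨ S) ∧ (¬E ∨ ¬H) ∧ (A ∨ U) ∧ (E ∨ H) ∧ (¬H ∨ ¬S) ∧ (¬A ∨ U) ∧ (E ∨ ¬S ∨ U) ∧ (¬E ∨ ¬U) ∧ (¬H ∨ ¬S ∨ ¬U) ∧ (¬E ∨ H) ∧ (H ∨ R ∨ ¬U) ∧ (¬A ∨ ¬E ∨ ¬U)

R: True, H: True, S: False, U: True, A: True, E: False

Try R = False:
  (R ∨ ¬U) forces U = False.
  (¬E ∨ R) forces E = False.
  (A ∨ U) forces A = True.
  clause (¬A ∨ U) is falsified — backtrack.
So R = True.
Set H = True.
  then (¬E ∨ ¬H) forces E = False.
  then (¬H ∨ ¬S) forces S = False.
  then (A ∨ ¬H ∨ ¬R ∨ S) forces A = True.
  then (¬A ∨ U) forces U = True.
All clauses satisfied.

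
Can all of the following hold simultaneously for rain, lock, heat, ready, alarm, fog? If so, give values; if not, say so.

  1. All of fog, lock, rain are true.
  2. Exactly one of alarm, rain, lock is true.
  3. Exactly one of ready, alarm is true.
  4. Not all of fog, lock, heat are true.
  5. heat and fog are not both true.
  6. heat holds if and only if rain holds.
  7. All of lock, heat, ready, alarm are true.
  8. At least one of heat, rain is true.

The formula is unsatisfiable.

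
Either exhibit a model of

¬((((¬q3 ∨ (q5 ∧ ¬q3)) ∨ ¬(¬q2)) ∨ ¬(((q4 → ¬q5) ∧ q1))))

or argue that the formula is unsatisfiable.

q1 = True; q2 = False; q3 = True; q4 = False; q5 = True

  ¬((((¬q3 ∨ (q5 ∧ ¬q3)) ∨ ¬(¬q2)) ∨ ¬(((q4 → ¬q5) ∧ q1)))) = True
    ((¬q3 ∨ (q5 ∧ ¬q3)) ∨ ¬(¬q2)) ∨ ¬(((q4 → ¬q5) ∧ q1)) = False
      (¬q3 ∨ (q5 ∧ ¬q3)) ∨ ¬(¬q2) = False
        ¬q3 ∨ (q5 ∧ ¬q3) = False
          ¬q3 = False
          q5 ∧ ¬q3 = False
            ¬q3 = False
        ¬(¬q2) = False
          ¬q2 = True
      ¬(((q4 → ¬q5) ∧ q1)) = False
        (q4 → ¬q5) ∧ q1 = True
          q4 → ¬q5 = True
            ¬q5 = False
The formula evaluates to True.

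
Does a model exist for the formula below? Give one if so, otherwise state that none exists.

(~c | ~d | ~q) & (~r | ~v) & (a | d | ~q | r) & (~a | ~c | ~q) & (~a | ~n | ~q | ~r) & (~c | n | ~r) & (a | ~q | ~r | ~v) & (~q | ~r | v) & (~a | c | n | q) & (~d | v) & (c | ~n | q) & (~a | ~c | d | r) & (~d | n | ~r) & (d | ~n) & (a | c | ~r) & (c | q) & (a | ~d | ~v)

Set v = False.
  then (~d | v) forces d = False.
  then (d | ~n) forces n = False.
Set q = True.
  then (~q | ~r | v) forces r = False.
  then (a | d | ~q | r) forces a = True.
  then (~a | ~c | ~q) forces c = False.
All clauses satisfied.

v = False, q = True, c = False, r = False, a = True, n = False, d = False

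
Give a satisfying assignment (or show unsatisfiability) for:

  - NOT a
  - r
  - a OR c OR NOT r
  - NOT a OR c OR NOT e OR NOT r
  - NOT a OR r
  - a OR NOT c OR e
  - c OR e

e: True, c: True, r: True, a: False

Unit clause (NOT a) forces a = False.
Unit clause (r) forces r = True.
In (a OR c OR NOT r) only c is left, so c = True.
In (a OR NOT c OR e) only e is left, so e = True.
Check each clause:
  (NOT a): NOT a holds.
  (r): r holds.
  (a OR c OR NOT r): c holds.
  (NOT a OR c OR NOT e OR NOT r): NOT a holds.
  (NOT a OR r): NOT a holds.
  (a OR NOT c OR e): e holds.
  (c OR e): c holds.
All clauses satisfied.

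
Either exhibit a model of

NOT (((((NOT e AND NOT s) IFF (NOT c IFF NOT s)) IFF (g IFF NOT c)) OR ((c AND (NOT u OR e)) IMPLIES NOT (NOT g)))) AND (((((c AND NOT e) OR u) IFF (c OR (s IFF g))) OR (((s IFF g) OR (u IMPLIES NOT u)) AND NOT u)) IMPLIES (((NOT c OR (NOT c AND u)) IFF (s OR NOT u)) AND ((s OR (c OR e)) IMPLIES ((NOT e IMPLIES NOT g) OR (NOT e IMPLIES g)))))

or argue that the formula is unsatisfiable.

Case c = True: the formula simplifies to NOT (((((NOT e AND NOT s) IFF s) IFF NOT g) OR ((NOT u OR e) IMPLIES NOT (NOT g)))) AND (((NOT e OR u) OR (((s IFF g) OR (u IMPLIES NOT u)) AND NOT u)) IMPLIES (NOT ((s OR NOT u)) AND ((NOT e IMPLIES NOT g) OR (NOT e IMPLIES g)))).
  u = True: simplifies to NOT (((((NOT e AND NOT s) IFF s) IFF NOT g) OR (e IMPLIES NOT (NOT g)))) AND (NOT s AND ((NOT e IMPLIES NOT g) OR (NOT e IMPLIES g))).
    e = True: simplifies to NOT (((NOT s IFF NOT g) OR NOT (NOT g))) AND NOT s.
      g = True: the conjunct NOT (((NOT s IFF NOT g) OR NOT (NOT g))) becomes NOT ((s OR True)) = False.
      g = False: simplifies to NOT (NOT s) AND NOT s.
        s = True: the conjunct NOT s is False.
        s = False: the conjunct NOT (NOT s) becomes NOT (NOT False) = False.
    e = False: the conjunct NOT (((((NOT e AND NOT s) IFF s) IFF NOT g) OR (e IMPLIES NOT (NOT g)))) becomes NOT ((((NOT s IFF s) IFF NOT g) OR True)) = False.
  u = False: the conjunct ((NOT e OR u) OR (((s IFF g) OR (u IMPLIES NOT u)) AND NOT u)) IMPLIES (NOT ((s OR NOT u)) AND ((NOT e IMPLIES NOT g) OR (NOT e IMPLIES g))) becomes (NOT e OR True) IMPLIES (False AND ((NOT e IMPLIES NOT g) OR (NOT e IMPLIES g))) = False.
Case c = False: the conjunct NOT (((((NOT e AND NOT s) IFF (NOT c IFF NOT s)) IFF (g IFF NOT c)) OR ((c AND (NOT u OR e)) IMPLIES NOT (NOT g)))) becomes NOT (((((NOT e AND NOT s) IFF NOT s) IFF g) OR True)) = False.
Both cases fail — unsatisfiable.

Unsatisfiable — no assignment works.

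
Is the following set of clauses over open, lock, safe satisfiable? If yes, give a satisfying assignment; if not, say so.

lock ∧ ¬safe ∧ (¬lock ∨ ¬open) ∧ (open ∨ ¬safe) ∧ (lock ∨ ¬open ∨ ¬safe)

open=F, lock=T, safe=F

Unit clause (lock) forces lock = True.
Unit clause (¬safe) forces safe = False.
In (¬lock ∨ ¬open) only ¬open is left, so open = False.
All clauses satisfied.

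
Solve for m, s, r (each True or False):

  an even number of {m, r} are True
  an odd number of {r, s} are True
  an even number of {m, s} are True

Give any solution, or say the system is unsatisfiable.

Unsatisfiable — no assignment works.

Adding constraints 1, 2, 3 mod 2: every variable appears an even number of times on the left, so the left side is 0.
But the right sides sum to 1 (mod 2). 0 ≠ 1 — the system is inconsistent.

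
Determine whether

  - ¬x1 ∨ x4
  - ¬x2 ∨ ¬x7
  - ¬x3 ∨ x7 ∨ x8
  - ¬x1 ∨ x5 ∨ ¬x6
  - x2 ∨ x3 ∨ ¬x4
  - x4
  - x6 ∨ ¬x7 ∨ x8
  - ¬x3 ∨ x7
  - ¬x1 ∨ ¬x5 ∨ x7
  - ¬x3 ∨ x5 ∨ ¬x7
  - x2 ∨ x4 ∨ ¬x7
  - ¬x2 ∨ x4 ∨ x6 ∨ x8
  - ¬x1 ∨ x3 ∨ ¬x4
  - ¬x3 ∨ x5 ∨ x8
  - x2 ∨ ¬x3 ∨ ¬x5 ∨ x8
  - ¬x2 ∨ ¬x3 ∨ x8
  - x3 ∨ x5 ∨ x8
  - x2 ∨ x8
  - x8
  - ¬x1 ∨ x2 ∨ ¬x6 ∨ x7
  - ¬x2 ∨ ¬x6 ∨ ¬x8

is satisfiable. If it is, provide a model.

Unit clause (x4) forces x4 = True.
Unit clause (x8) forces x8 = True.
Set x1 = False.
Set x2 = True.
  then (¬x2 ∨ ¬x7) forces x7 = False.
  then (¬x3 ∨ x7) forces x3 = False.
  then (¬x2 ∨ ¬x6 ∨ ¬x8) forces x6 = False.
Set x5 = False.
All clauses satisfied.

x1 = False; x2 = True; x3 = False; x4 = True; x5 = False; x6 = False; x7 = False; x8 = True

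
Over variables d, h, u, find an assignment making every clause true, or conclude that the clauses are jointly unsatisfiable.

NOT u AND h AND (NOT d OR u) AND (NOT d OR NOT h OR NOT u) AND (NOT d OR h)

Unit clause (NOT u) forces u = False.
Unit clause (h) forces h = True.
In (NOT d OR u) only NOT d is left, so d = False.
Check each clause:
  (NOT u): NOT u holds.
  (h): h holds.
  (NOT d OR u): NOT d holds.
  (NOT d OR NOT h OR NOT u): NOT d holds.
  (NOT d OR h): NOT d holds.
All clauses satisfied.

d = False, h = True, u = False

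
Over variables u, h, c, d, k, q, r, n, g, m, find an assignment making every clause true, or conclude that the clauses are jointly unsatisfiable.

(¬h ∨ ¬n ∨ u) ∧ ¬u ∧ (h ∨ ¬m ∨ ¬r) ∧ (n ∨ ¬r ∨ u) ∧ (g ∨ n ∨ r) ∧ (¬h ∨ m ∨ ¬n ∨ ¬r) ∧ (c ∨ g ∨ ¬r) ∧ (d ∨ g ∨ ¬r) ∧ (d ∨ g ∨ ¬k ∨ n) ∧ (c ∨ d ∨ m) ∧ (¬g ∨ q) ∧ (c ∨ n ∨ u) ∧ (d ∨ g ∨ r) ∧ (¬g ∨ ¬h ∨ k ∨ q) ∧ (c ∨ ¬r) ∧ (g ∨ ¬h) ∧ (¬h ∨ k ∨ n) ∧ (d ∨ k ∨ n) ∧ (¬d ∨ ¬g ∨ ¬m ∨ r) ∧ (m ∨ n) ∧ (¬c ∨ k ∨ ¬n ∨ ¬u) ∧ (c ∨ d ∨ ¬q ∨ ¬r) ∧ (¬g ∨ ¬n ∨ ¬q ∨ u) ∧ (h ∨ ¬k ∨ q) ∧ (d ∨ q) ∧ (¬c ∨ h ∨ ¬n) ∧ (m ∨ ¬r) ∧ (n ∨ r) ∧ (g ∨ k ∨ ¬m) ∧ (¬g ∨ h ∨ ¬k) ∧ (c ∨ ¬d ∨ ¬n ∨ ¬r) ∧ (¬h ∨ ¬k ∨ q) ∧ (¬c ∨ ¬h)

u = False; h = False; c = False; d = True; k = True; q = True; r = False; n = True; g = False; m = True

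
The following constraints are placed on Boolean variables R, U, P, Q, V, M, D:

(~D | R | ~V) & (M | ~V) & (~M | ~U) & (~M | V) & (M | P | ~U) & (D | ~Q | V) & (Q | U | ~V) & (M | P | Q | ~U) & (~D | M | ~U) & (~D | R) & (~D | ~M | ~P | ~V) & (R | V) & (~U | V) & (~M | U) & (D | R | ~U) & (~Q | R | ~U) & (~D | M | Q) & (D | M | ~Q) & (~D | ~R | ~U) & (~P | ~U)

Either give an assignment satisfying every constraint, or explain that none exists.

R: True; U: False; P: True; Q: True; V: False; M: False; D: True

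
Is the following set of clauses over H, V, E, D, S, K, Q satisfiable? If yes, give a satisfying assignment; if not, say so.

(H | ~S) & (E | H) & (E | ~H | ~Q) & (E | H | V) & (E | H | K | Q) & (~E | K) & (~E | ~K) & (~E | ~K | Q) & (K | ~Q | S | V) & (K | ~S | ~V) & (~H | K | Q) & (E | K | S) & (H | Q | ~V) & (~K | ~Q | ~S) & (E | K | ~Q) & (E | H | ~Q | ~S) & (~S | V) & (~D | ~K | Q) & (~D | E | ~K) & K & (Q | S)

H = True, V = True, E = False, D = False, S = True, K = True, Q = False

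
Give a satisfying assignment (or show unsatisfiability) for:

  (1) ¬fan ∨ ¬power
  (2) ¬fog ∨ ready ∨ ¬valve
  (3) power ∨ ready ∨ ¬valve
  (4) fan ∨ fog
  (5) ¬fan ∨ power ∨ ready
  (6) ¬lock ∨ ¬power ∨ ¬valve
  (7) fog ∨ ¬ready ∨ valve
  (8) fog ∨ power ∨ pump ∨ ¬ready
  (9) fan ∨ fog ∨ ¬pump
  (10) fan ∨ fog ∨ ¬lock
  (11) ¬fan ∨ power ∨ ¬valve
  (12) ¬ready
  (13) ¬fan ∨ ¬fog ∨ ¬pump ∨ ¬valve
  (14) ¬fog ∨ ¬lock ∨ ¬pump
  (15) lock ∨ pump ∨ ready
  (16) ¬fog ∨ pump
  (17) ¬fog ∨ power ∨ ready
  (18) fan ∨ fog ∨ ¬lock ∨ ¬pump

fan = False; valve = False; lock = False; pump = True; ready = False; fog = True; power = True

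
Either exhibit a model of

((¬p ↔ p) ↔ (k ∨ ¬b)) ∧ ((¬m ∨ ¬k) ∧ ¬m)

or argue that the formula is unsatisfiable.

b: True, p: False, k: False, m: False

  (¬p ↔ p) ↔ (k ∨ ¬b) = True
    ¬p ↔ p = False
      ¬p = True
    k ∨ ¬b = False
      ¬b = False
  (¬m ∨ ¬k) ∧ ¬m = True
    ¬m ∨ ¬k = True
      ¬m = True
      ¬k = True
    ¬m = True
Both conjuncts True, so the formula holds.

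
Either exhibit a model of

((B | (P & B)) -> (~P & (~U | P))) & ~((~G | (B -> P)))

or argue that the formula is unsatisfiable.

U = False, B = True, P = False, G = True

  (B | (P & B)) -> (~P & (~U | P)) = True
    B | (P & B) = True
      P & B = False
    ~P & (~U | P) = True
      ~P = True
      ~U | P = True
        ~U = True
  ~((~G | (B -> P))) = True
    ~G | (B -> P) = False
      ~G = False
      B -> P = False
Both conjuncts True, so the formula holds.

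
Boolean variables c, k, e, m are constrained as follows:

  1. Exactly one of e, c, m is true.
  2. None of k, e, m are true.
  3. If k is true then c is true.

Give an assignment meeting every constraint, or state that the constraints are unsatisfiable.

c = True, k = False, e = False, m = False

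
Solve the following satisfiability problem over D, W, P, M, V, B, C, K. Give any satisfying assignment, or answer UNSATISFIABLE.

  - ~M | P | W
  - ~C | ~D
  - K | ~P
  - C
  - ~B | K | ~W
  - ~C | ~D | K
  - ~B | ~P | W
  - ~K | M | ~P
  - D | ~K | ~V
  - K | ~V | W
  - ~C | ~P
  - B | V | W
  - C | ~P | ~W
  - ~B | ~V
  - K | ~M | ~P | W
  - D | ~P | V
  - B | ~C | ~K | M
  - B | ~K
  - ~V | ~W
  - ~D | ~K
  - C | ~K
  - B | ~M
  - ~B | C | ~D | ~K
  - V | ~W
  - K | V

D: False, W: False, P: False, M: False, V: False, B: True, C: True, K: True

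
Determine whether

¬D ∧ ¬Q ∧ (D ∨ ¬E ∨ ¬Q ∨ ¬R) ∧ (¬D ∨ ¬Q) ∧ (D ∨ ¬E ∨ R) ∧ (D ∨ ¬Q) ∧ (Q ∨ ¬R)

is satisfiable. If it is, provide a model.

E = False; D = False; Q = False; R = False

Unit clause (¬D) forces D = False.
Unit clause (¬Q) forces Q = False.
In (Q ∨ ¬R) only ¬R is left, so R = False.
In (D ∨ ¬E ∨ R) only ¬E is left, so E = False.
All clauses satisfied.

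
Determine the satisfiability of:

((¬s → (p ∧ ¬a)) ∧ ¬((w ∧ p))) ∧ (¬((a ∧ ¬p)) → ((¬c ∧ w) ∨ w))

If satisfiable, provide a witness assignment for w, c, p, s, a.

w: False; c: False; p: False; s: True; a: True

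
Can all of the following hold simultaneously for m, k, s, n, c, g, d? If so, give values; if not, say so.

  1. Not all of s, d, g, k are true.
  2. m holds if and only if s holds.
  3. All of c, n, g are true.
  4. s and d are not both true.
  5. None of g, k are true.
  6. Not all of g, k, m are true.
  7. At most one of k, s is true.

Case g = True:
  Constraint (5) is violated (g=T) — contradiction.
Case g = False:
  Constraint (3) is violated (g=F) — contradiction.
Both cases fail — unsatisfiable.

Unsatisfiable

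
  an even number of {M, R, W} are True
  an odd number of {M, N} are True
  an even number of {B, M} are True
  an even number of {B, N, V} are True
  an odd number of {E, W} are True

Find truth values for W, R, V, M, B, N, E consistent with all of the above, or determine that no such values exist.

W: True; R: True; V: True; M: False; B: False; N: True; E: False

{M, R, W}: 2 true → even ✓
{M, N}: 1 true → odd ✓
{B, M}: 0 true → even ✓
{B, N, V}: 2 true → even ✓
{E, W}: 1 true → odd ✓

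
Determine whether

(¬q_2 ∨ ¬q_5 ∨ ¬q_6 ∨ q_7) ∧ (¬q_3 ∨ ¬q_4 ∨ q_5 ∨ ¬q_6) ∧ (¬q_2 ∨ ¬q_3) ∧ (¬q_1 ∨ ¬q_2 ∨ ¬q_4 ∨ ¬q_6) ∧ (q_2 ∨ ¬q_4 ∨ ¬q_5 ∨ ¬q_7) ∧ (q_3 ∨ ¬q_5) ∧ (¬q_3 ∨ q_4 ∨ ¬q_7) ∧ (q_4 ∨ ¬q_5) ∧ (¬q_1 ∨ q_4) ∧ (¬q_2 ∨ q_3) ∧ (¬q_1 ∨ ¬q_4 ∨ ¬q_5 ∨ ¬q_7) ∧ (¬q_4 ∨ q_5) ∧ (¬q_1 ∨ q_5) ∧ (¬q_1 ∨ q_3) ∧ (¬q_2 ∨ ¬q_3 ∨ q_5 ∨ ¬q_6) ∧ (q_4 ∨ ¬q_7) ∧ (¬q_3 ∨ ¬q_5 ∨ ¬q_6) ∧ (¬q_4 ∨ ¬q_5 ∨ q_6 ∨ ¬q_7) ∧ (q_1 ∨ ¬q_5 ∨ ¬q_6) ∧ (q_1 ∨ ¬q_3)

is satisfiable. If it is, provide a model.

q_1=F, q_2=F, q_3=F, q_4=F, q_5=F, q_6=T, q_7=F

Set q_1 = False.
  then (q_1 ∨ ¬q_3) forces q_3 = False.
  then (q_3 ∨ ¬q_5) forces q_5 = False.
  then (¬q_2 ∨ q_3) forces q_2 = False.
  then (¬q_4 ∨ q_5) forces q_4 = False.
  then (q_4 ∨ ¬q_7) forces q_7 = False.
Set q_6 = True.
All clauses satisfied.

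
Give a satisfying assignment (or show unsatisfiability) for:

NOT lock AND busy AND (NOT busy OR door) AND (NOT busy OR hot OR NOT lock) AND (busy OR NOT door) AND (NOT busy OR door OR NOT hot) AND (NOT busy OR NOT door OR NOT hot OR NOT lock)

busy: True, lock: False, hot: False, door: True

Unit clause (NOT lock) forces lock = False.
Unit clause (busy) forces busy = True.
In (NOT busy OR door) only door is left, so door = True.
Set hot = False.
Check each clause:
  (NOT lock): NOT lock holds.
  (busy): busy holds.
  (NOT busy OR door): door holds.
  (NOT busy OR hot OR NOT lock): NOT lock holds.
  (busy OR NOT door): busy holds.
  (NOT busy OR door OR NOT hot): door holds.
  (NOT busy OR NOT door OR NOT hot OR NOT lock): NOT hot holds.
All clauses satisfied.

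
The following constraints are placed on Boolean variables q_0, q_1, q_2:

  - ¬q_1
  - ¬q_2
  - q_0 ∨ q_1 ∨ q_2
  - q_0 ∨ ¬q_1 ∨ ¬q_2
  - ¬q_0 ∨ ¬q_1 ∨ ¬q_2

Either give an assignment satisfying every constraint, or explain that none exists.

Unit clause (¬q_1) forces q_1 = False.
Unit clause (¬q_2) forces q_2 = False.
In (q_0 ∨ q_1 ∨ q_2) only q_0 is left, so q_0 = True.
All clauses satisfied.

q_0=T; q_1=F; q_2=F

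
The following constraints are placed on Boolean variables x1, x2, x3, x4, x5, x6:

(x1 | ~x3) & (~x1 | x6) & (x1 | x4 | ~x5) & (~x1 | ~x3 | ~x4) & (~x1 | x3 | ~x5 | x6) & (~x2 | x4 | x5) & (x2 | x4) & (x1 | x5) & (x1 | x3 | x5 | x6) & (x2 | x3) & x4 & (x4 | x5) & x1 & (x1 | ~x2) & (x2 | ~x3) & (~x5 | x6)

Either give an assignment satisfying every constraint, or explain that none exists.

x1=T, x2=T, x3=F, x4=T, x5=T, x6=T

Unit clause (x4) forces x4 = True.
Unit clause (x1) forces x1 = True.
In (~x1 | x6) only x6 is left, so x6 = True.
In (~x1 | ~x3 | ~x4) only ~x3 is left, so x3 = False.
In (x2 | x3) only x2 is left, so x2 = True.
Set x5 = True.
All clauses satisfied.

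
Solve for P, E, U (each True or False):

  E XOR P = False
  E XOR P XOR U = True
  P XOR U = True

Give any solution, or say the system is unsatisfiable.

P=F; E=F; U=T

E XOR P = F XOR F = False ✓
E XOR P XOR U = F XOR F XOR T = True ✓
P XOR U = F XOR T = True ✓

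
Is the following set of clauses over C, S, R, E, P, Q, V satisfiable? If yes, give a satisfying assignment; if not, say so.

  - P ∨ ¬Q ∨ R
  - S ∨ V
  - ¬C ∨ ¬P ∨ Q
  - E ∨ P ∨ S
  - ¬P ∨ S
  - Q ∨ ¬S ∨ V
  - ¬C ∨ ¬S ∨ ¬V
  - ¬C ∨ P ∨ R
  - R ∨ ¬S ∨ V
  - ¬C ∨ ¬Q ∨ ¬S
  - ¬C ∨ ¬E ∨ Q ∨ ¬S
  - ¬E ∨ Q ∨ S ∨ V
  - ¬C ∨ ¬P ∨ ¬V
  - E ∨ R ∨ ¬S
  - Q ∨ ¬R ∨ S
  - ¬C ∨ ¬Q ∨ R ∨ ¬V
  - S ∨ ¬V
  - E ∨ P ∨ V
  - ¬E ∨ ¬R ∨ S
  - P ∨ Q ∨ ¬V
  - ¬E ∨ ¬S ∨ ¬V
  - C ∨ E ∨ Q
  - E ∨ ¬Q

Set C = False.
Try S = False:
  (S ∨ V) forces V = True.
  clause (S ∨ ¬V) is falsified — backtrack.
So S = True.
Try R = False:
  (R ∨ ¬S ∨ V) forces V = True.
  (E ∨ R ∨ ¬S) forces E = True.
  clause (¬E ∨ ¬S ∨ ¬V) is falsified — backtrack.
So R = True.
Set E = True.
  then (¬E ∨ ¬S ∨ ¬V) forces V = False.
  then (Q ∨ ¬S ∨ V) forces Q = True.
Set P = False.
All clauses satisfied.

C=F, S=T, R=T, E=T, P=F, Q=T, V=F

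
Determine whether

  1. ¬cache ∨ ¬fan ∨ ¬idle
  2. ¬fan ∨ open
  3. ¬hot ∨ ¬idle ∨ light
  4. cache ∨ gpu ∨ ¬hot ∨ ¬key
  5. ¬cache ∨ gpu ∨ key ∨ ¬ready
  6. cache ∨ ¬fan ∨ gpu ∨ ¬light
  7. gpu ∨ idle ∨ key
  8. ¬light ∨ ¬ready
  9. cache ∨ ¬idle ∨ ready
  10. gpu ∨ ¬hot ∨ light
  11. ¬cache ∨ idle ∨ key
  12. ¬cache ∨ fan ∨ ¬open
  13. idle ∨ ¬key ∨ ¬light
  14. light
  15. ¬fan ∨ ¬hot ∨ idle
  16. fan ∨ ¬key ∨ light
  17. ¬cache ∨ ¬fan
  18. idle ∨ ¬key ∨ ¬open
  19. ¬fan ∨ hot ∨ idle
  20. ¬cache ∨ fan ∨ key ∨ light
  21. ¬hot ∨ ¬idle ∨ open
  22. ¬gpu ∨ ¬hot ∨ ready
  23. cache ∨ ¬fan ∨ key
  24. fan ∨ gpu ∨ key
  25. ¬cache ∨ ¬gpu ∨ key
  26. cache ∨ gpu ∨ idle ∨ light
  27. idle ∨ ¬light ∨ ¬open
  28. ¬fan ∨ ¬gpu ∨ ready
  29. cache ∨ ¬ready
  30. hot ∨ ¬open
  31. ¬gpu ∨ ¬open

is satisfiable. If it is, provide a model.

Unit clause (light) forces light = True.
In (¬light ∨ ¬ready) only ¬ready is left, so ready = False.
Set gpu = True.
  then (¬gpu ∨ ¬hot ∨ ready) forces hot = False.
  then (¬fan ∨ ¬gpu ∨ ready) forces fan = False.
  then (hot ∨ ¬open) forces open = False.
Set key = False.
  then (¬cache ∨ ¬gpu ∨ key) forces cache = False.
  then (cache ∨ ¬idle ∨ ready) forces idle = False.
All clauses satisfied.

gpu: True, key: False, open: False, fan: False, cache: False, hot: False, light: True, ready: False, idle: False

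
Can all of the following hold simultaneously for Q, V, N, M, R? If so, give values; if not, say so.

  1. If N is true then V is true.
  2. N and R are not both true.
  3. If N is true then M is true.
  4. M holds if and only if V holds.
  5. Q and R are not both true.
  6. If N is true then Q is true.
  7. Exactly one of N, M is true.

Q = False; V = True; N = False; M = True; R = True

  (1) N=F ⇒ V: vacuous ✓
  (2) N=F, R=T — not both ✓
  (3) N=F ⇒ M: vacuous ✓
  (4) M=T, V=T — same ✓
  (5) Q=F, R=T — not both ✓
  (6) N=F ⇒ Q: vacuous ✓
  (7) {N, M}: 1 true — exactly one ✓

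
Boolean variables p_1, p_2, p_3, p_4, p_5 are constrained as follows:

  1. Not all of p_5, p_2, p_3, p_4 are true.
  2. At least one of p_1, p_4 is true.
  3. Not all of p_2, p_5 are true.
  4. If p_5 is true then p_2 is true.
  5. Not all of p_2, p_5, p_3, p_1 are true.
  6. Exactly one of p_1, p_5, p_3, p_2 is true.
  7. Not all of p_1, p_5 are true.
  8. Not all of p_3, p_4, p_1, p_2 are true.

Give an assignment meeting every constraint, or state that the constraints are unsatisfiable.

p_1: False, p_2: False, p_3: True, p_4: True, p_5: False

  (1) {p_5, p_2, p_3, p_4}: 2/4 true — not all ✓
  (2) {p_1, p_4}: 1 true — at least one ✓
  (3) {p_2, p_5}: 0/2 true — not all ✓
  (4) p_5=F ⇒ p_2: vacuous ✓
  (5) {p_2, p_5, p_3, p_1}: 1/4 true — not all ✓
  (6) {p_1, p_5, p_3, p_2}: 1 true — exactly one ✓
  (7) {p_1, p_5}: 0/2 true — not all ✓
  (8) {p_3, p_4, p_1, p_2}: 2/4 true — not all ✓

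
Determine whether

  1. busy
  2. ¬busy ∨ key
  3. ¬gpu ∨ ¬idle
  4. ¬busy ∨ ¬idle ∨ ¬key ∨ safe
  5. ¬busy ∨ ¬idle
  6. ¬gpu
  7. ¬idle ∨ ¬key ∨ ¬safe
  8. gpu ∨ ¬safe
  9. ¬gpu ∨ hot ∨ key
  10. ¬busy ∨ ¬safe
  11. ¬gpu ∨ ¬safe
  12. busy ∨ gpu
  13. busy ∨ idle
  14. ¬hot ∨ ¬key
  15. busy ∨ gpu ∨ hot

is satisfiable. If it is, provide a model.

key: True, gpu: False, busy: True, hot: False, safe: False, idle: False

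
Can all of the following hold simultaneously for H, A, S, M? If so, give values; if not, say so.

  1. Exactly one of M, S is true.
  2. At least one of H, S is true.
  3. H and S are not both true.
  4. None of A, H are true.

H = False, A = False, S = True, M = False

  (1) {M, S}: 1 true — exactly one ✓
  (2) {H, S}: 1 true — at least one ✓
  (3) H=F, S=T — not both ✓
  (4) {A, H}: 0 true — none ✓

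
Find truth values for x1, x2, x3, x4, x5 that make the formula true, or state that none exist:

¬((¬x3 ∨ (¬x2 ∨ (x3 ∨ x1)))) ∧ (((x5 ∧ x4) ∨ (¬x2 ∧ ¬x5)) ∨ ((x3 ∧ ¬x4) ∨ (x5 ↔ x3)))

The conjunct ¬((¬x3 ∨ (¬x2 ∨ (x3 ∨ x1)))) is unsatisfiable on its own:
  x1=F, x2=F, x3=F: evaluates to False.
  x1=F, x2=F, x3=T: evaluates to False.
  x1=F, x2=T, x3=F: evaluates to False.
  x1=F, x2=T, x3=T: evaluates to False.
  x1=T, x2=F, x3=F: evaluates to False.
  x1=T, x2=F, x3=T: evaluates to False.
  x1=T, x2=T, x3=F: evaluates to False.
  x1=T, x2=T, x3=T: evaluates to False.
So the whole conjunction is unsatisfiable.

The formula is unsatisfiable.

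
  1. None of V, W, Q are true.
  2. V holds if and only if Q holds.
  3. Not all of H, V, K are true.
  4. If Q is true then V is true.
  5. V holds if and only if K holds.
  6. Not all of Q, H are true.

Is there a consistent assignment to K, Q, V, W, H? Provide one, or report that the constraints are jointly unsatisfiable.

K = False, Q = False, V = False, W = False, H = False

  (1) {V, W, Q}: 0 true — none ✓
  (2) V=F, Q=F — same ✓
  (3) {H, V, K}: 0/3 true — not all ✓
  (4) Q=F ⇒ V: vacuous ✓
  (5) V=F, K=F — same ✓
  (6) {Q, H}: 0/2 true — not all ✓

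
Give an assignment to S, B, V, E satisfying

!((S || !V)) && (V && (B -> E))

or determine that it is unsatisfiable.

S = False, B = False, V = True, E = False

  !((S || !V)) = True
    S || !V = False
      !V = False
  V && (B -> E) = True
    B -> E = True
Both conjuncts True, so the formula holds.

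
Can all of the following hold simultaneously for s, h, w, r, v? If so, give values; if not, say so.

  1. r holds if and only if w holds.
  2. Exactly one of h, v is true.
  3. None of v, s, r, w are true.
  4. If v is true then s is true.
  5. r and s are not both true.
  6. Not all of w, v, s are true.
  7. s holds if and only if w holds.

s=F, h=T, w=F, r=F, v=F

  (1) r=F, w=F — same ✓
  (2) {h, v}: 1 true — exactly one ✓
  (3) {v, s, r, w}: 0 true — none ✓
  (4) v=F ⇒ s: vacuous ✓
  (5) r=F, s=F — not both ✓
  (6) {w, v, s}: 0/3 true — not all ✓
  (7) s=F, w=F — same ✓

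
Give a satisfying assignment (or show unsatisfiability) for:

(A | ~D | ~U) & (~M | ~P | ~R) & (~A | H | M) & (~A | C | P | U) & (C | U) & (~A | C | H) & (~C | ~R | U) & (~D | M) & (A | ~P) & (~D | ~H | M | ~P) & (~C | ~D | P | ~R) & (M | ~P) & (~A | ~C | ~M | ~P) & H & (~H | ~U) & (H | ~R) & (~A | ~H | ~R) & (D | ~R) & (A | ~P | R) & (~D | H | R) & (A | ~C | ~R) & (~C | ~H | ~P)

M: True; P: False; D: False; C: True; A: False; R: False; H: True; U: False

Unit clause (H) forces H = True.
In (~H | ~U) only ~U is left, so U = False.
In (C | U) only C is left, so C = True.
In (~C | ~R | U) only ~R is left, so R = False.
In (~C | ~H | ~P) only ~P is left, so P = False.
Set M = True.
Set D = False.
Set A = False.
All clauses satisfied.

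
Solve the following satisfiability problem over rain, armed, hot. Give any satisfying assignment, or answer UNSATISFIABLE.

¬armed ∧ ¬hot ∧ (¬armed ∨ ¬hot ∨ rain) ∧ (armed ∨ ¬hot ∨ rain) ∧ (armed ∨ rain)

rain=T, armed=F, hot=F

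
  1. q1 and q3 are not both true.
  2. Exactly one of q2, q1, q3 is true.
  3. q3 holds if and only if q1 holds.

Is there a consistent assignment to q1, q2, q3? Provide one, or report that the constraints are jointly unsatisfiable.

q1: False, q2: True, q3: False

  (1) q1=F, q3=F — not both ✓
  (2) {q2, q1, q3}: 1 true — exactly one ✓
  (3) q3=F, q1=F — same ✓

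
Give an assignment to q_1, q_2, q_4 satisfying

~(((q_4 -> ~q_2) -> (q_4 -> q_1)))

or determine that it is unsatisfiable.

q_1 = False; q_2 = False; q_4 = True

  ~(((q_4 -> ~q_2) -> (q_4 -> q_1))) = True
    (q_4 -> ~q_2) -> (q_4 -> q_1) = False
      q_4 -> ~q_2 = True
        ~q_2 = True
      q_4 -> q_1 = False
The formula evaluates to True.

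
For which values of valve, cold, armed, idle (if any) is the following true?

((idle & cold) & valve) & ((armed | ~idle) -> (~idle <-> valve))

valve: True, cold: True, armed: False, idle: True

  (idle & cold) & valve = True
    idle & cold = True
  (armed | ~idle) -> (~idle <-> valve) = True
    armed | ~idle = False
      ~idle = False
    ~idle <-> valve = False
      ~idle = False
Both conjuncts True, so the formula holds.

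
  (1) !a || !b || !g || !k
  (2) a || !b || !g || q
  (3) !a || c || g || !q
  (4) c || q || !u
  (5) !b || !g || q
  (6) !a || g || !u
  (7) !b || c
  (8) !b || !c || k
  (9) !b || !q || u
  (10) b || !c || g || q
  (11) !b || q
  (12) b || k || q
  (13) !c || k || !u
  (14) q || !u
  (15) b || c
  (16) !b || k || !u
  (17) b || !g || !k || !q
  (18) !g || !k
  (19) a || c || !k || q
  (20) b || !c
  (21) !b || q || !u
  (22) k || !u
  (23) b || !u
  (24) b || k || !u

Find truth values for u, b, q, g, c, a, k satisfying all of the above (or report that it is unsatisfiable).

u=T; b=T; q=T; g=F; c=T; a=F; k=T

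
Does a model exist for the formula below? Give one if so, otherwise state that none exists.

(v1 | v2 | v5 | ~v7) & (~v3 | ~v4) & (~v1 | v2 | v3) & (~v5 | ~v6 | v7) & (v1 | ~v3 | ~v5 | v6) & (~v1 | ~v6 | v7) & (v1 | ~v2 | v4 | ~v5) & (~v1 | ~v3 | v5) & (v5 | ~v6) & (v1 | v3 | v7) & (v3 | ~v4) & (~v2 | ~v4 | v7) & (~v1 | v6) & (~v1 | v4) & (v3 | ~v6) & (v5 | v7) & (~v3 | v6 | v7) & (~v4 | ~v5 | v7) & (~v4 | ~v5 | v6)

v1 = False, v2 = True, v3 = False, v4 = False, v5 = False, v6 = False, v7 = True

Set v1 = False.
Set v2 = True.
Set v3 = False.
  then (v1 | v3 | v7) forces v7 = True.
  then (v3 | ~v4) forces v4 = False.
  then (v3 | ~v6) forces v6 = False.
  then (v1 | ~v2 | v4 | ~v5) forces v5 = False.
All clauses satisfied.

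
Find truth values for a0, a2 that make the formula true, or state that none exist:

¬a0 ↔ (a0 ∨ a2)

a0=F, a2=T

  ¬a0 ↔ (a0 ∨ a2) = True
    ¬a0 = True
    a0 ∨ a2 = True
The formula evaluates to True.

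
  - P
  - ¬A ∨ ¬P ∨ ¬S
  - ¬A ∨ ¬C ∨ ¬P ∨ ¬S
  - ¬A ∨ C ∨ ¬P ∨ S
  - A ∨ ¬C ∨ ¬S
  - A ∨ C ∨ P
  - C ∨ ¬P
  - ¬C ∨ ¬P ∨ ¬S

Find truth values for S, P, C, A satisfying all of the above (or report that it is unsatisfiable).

Unit clause (P) forces P = True.
In (C ∨ ¬P) only C is left, so C = True.
In (¬C ∨ ¬P ∨ ¬S) only ¬S is left, so S = False.
Set A = False.
Check each clause:
  (P): P holds.
  (¬A ∨ ¬P ∨ ¬S): ¬A holds.
  (¬A ∨ ¬C ∨ ¬P ∨ ¬S): ¬A holds.
  (¬A ∨ C ∨ ¬P ∨ S): ¬A holds.
  (A ∨ ¬C ∨ ¬S): ¬S holds.
  (A ∨ C ∨ P): C holds.
  (C ∨ ¬P): C holds.
  (¬C ∨ ¬P ∨ ¬S): ¬S holds.
All clauses satisfied.

S: False; P: True; C: True; A: False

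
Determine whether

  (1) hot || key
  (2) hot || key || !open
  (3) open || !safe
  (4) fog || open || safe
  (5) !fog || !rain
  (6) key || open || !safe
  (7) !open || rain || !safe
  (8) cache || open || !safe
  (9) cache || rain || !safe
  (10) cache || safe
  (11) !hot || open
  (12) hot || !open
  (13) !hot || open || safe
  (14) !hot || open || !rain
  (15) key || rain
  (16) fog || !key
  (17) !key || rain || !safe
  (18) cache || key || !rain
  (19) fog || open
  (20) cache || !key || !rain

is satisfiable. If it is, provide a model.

Set hot = True.
  then (!hot || open) forces open = True.
Try cache = False:
  (cache || safe) forces safe = True.
  (!open || rain || !safe) forces rain = True.
  (!fog || !rain) forces fog = False.
  (fog || !key) forces key = False.
  clause (cache || key || !rain) is falsified — backtrack.
So cache = True.
Set key = False.
  then (key || rain) forces rain = True.
  then (!fog || !rain) forces fog = False.
Set safe = False.
All clauses satisfied.

hot = True, cache = True, open = True, key = False, fog = False, rain = True, safe = False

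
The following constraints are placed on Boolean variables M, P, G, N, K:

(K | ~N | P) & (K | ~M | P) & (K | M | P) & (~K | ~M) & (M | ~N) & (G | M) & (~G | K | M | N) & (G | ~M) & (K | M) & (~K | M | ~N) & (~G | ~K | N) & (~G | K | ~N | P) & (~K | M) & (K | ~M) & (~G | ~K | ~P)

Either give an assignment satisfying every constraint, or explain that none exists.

Unsatisfiable — no assignment works.

Case K = True:
  (~K | ~M) forces M = False.
  Clause (~K | M) is falsified — contradiction.
Case K = False:
  (K | M) forces M = True.
  Clause (K | ~M) is falsified — contradiction.
Both cases fail, so the formula is unsatisfiable.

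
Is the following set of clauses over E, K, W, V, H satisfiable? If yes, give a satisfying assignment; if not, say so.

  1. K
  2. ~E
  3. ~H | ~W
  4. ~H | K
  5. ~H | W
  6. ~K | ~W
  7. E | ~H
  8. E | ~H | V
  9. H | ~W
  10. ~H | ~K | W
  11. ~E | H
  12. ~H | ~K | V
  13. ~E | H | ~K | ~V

Unit clause (K) forces K = True.
Unit clause (~E) forces E = False.
In (~K | ~W) only ~W is left, so W = False.
In (E | ~H) only ~H is left, so H = False.
Set V = True.
All clauses satisfied.

E = False, K = True, W = False, V = True, H = False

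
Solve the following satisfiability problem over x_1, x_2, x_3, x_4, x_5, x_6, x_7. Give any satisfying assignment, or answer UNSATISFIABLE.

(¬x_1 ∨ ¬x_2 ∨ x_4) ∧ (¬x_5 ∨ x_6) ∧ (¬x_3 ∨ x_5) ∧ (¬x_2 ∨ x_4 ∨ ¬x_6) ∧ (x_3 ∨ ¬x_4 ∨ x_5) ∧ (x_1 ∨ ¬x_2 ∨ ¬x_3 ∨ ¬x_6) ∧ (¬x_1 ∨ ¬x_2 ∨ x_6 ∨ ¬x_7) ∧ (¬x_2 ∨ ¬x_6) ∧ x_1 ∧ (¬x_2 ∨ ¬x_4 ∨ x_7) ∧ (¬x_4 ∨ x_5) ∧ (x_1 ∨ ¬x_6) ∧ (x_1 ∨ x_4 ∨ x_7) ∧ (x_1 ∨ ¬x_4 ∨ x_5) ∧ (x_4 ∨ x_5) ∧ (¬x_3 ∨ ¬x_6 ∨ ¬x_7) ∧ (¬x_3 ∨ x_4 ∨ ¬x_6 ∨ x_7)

x_1 = True; x_2 = False; x_3 = False; x_4 = True; x_5 = True; x_6 = True; x_7 = True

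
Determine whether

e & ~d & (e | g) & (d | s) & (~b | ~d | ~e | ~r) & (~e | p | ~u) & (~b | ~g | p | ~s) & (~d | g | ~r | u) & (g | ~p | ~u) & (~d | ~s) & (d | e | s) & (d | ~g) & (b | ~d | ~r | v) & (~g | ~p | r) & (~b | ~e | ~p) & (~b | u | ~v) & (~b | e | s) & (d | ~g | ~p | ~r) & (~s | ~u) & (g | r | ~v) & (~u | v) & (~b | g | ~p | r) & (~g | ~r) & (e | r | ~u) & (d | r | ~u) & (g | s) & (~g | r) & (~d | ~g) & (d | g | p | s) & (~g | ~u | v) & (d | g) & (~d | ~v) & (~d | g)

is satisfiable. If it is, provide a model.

UNSATISFIABLE

Case e = True:
  (~d) forces d = False.
  (d | s) forces s = True.
  (d | ~g) forces g = False.
  Clause (d | g) is falsified — contradiction.
Case e = False:
  Clause (e) is falsified — contradiction.
Both cases fail, so the formula is unsatisfiable.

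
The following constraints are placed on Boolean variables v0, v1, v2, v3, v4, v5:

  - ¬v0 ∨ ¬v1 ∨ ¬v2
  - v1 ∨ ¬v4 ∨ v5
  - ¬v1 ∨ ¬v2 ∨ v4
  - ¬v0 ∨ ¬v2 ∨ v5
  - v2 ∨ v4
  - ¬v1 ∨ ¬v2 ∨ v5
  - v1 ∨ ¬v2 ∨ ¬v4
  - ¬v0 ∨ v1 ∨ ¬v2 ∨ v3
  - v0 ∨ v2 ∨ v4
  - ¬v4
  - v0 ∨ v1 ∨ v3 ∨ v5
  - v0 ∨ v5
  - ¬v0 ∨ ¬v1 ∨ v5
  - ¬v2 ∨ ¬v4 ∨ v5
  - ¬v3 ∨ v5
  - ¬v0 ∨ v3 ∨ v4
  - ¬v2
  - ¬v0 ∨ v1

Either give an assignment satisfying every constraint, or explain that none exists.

Case v2 = True:
  Clause (¬v2) is falsified — contradiction.
Case v2 = False:
  (v2 ∨ v4) forces v4 = True.
  Clause (¬v4) is falsified — contradiction.
Both cases fail, so the formula is unsatisfiable.

UNSATISFIABLE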